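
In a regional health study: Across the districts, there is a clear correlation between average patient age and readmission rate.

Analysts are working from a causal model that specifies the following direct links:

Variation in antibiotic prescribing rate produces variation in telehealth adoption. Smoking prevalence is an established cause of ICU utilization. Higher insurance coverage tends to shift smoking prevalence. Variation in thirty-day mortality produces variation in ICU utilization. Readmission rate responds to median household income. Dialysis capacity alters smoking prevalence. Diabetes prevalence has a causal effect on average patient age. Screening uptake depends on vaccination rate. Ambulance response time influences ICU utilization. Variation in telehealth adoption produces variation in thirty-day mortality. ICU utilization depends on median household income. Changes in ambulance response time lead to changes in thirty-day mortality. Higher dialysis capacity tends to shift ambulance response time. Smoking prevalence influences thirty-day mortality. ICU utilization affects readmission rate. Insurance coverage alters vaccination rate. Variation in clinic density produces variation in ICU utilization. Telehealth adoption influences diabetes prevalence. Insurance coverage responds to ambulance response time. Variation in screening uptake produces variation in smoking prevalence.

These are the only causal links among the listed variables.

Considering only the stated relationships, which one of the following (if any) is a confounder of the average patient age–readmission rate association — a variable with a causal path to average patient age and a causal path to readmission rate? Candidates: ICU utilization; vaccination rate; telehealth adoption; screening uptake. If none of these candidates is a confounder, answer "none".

telehealth adoption

Telehealth adoption causes average patient age (telehealth adoption → diabetes prevalence → average patient age) and also causes readmission rate (telehealth adoption → thirty-day mortality → ICU utilization → readmission rate); it is a common cause of both.
Each of the other candidates lacks a causal path to at least one of average patient age and readmission rate, so they do not confound the relationship.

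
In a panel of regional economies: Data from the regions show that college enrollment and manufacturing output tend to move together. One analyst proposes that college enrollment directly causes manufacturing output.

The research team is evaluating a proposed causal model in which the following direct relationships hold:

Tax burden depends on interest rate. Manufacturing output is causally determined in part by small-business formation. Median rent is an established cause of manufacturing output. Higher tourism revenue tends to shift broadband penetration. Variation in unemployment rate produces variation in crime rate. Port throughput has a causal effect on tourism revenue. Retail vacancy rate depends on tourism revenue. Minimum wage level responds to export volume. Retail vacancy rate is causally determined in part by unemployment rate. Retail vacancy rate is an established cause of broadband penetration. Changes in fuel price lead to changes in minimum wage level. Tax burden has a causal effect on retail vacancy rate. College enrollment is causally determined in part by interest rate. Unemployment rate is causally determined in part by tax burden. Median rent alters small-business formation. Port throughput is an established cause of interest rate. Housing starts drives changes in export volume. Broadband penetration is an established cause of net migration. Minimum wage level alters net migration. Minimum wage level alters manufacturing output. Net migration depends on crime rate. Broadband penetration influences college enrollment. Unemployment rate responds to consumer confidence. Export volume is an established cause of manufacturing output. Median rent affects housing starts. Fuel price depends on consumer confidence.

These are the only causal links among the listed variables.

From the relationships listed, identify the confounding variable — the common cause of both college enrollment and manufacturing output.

Consumer confidence has a causal path to college enrollment (consumer confidence → unemployment rate → retail vacancy rate → broadband penetration → college enrollment) and a separate causal path to manufacturing output (consumer confidence → fuel price → minimum wage level → manufacturing output), so it is a common cause of both.
No stated relationship gives college enrollment a causal route to manufacturing output, so the correlation is explained by the shared upstream cause rather than a direct effect.

consumer confidence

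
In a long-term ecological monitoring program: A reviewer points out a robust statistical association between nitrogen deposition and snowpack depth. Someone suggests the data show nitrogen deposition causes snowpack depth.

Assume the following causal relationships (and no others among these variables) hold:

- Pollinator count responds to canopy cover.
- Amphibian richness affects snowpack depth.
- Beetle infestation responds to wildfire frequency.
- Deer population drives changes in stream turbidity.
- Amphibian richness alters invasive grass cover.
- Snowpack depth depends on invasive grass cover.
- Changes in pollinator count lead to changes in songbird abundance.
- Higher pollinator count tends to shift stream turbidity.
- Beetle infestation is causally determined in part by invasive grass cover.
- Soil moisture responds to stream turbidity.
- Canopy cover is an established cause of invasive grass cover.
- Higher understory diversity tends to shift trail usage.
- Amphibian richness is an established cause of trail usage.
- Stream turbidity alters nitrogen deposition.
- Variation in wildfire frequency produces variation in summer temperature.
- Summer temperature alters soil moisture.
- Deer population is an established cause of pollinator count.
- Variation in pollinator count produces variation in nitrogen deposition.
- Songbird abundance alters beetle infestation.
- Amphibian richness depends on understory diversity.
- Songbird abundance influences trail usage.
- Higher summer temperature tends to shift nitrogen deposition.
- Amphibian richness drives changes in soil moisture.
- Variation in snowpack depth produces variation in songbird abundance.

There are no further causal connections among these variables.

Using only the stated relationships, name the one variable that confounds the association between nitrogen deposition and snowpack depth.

canopy cover

Canopy cover has a causal path to nitrogen deposition (canopy cover → pollinator count → nitrogen deposition) and a separate causal path to snowpack depth (canopy cover → invasive grass cover → snowpack depth), so it is a common cause of both.
No stated relationship gives nitrogen deposition a causal route to snowpack depth, so the correlation is explained by the shared upstream cause rather than a direct effect.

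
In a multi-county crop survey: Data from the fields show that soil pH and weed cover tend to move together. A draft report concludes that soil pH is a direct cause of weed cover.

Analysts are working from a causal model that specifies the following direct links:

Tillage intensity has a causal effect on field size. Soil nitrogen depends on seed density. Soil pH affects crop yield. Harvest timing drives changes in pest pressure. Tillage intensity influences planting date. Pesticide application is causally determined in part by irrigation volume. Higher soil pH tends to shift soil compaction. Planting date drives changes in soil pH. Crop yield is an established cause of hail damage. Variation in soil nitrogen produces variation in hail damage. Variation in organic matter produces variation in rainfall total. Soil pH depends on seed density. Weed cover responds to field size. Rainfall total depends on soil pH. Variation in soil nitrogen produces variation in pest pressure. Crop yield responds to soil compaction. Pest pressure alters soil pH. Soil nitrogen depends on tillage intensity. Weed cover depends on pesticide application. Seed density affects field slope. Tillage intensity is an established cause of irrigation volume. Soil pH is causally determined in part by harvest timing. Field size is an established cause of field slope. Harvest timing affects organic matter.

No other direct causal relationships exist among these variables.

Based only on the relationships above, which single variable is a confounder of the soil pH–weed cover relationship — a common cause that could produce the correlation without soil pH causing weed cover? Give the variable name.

tillage intensity

Tillage intensity has a causal path to soil pH (tillage intensity → planting date → soil pH) and a separate causal path to weed cover (tillage intensity → field size → weed cover), so it is a common cause of both.
No stated relationship gives soil pH a causal route to weed cover, so the correlation is explained by the shared upstream cause rather than a direct effect.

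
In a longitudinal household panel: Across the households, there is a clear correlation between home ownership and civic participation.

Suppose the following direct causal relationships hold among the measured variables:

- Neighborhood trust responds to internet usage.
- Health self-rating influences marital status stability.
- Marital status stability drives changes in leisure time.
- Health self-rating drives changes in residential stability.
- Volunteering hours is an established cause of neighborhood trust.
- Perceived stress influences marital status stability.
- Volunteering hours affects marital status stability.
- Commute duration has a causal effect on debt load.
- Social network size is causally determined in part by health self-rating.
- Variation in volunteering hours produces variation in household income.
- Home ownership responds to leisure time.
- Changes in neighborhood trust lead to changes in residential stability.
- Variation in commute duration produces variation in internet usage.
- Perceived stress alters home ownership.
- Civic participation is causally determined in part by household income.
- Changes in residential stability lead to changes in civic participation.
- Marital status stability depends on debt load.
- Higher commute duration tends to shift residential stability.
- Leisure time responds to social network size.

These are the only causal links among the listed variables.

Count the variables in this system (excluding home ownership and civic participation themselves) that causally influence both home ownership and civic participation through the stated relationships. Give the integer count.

The common causes are: commute duration (to home ownership via commute duration → debt load → marital status stability → leisure time → home ownership; to civic participation via commute duration → residential stability → civic participation); health self-rating (to home ownership via health self-rating → marital status stability → leisure time → home ownership; to civic participation via health self-rating → residential stability → civic participation); volunteering hours (to home ownership via volunteering hours → marital status stability → leisure time → home ownership; to civic participation via volunteering hours → household income → civic participation).
Every other variable lacks a causal path to at least one of home ownership and civic participation.

3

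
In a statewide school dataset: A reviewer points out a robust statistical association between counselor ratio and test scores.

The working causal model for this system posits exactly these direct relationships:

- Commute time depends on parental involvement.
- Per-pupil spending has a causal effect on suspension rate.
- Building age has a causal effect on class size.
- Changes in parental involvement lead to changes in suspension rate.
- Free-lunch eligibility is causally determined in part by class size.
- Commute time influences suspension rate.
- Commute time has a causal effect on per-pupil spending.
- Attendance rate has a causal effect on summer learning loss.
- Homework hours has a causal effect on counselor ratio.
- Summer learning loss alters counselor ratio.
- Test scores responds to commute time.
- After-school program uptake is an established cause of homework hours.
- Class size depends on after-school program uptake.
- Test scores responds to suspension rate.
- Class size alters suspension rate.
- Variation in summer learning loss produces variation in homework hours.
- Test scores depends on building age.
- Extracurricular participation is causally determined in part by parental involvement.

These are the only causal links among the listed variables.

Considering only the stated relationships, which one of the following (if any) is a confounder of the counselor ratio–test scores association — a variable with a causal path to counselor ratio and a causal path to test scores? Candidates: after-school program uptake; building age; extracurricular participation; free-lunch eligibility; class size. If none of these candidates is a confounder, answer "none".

after-school program uptake

After-school program uptake causes counselor ratio (after-school program uptake → homework hours → counselor ratio) and also causes test scores (after-school program uptake → class size → suspension rate → test scores); it is a common cause of both.
Each of the other candidates lacks a causal path to at least one of counselor ratio and test scores, so they do not confound the relationship.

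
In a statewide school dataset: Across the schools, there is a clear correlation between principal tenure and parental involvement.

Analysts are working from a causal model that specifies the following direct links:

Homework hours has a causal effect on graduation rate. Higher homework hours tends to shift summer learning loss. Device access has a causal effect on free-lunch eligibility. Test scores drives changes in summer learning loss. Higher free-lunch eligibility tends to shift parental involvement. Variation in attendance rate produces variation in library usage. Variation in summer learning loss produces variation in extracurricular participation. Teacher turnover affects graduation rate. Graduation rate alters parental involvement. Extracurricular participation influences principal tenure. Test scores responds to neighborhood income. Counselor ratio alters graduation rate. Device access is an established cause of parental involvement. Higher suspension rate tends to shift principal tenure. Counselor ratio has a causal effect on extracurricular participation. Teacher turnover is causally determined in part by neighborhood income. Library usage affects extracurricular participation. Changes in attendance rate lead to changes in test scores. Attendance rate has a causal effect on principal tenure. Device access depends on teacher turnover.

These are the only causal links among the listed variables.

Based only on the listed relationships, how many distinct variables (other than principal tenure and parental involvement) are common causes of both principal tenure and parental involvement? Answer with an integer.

3

The common causes are: counselor ratio (to principal tenure via counselor ratio → extracurricular participation → principal tenure; to parental involvement via counselor ratio → graduation rate → parental involvement); homework hours (to principal tenure via homework hours → summer learning loss → extracurricular participation → principal tenure; to parental involvement via homework hours → graduation rate → parental involvement); neighborhood income (to principal tenure via neighborhood income → test scores → summer learning loss → extracurricular participation → principal tenure; to parental involvement via neighborhood income → teacher turnover → device access → parental involvement).
Every other variable lacks a causal path to at least one of principal tenure and parental involvement.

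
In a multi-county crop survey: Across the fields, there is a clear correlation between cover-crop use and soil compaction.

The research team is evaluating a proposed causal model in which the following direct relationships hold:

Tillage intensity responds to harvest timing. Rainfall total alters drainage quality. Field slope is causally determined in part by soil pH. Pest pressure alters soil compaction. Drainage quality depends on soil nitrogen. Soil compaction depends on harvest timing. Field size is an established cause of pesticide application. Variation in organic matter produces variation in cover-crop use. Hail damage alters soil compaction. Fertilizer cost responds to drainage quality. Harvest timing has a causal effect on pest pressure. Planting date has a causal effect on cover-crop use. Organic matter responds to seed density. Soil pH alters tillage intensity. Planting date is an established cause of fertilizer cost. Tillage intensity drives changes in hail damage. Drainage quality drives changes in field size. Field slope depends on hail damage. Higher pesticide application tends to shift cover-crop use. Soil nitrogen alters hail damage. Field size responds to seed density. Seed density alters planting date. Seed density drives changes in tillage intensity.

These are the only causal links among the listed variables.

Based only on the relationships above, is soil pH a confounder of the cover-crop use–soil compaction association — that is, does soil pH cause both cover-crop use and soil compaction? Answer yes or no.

Soil pH has no stated causal path to cover-crop use. A confounder must cause both variables, so soil pH does not qualify.

no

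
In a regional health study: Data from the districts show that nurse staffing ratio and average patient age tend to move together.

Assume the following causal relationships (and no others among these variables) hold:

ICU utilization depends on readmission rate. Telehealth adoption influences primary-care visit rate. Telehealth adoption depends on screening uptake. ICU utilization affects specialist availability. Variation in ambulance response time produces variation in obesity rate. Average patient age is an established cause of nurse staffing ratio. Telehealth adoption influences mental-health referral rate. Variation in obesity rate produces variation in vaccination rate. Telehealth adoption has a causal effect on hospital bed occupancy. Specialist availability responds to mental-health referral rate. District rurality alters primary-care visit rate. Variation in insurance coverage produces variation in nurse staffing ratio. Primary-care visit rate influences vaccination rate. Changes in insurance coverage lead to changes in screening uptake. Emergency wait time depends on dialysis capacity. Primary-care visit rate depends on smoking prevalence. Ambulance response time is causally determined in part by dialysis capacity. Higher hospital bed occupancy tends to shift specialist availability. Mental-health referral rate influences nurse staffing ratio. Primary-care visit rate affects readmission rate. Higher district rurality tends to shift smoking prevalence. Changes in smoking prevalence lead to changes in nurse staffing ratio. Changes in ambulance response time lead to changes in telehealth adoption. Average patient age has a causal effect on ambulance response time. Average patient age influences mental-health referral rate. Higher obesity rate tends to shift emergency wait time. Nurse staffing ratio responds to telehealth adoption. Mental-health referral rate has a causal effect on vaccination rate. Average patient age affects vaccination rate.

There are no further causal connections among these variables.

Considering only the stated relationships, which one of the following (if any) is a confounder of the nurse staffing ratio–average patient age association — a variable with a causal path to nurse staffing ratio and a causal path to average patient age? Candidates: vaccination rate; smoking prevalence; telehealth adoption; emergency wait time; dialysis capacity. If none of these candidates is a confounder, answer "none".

None of the listed candidates has causal paths to both nurse staffing ratio and average patient age in the stated relationships, so none is a common cause.

none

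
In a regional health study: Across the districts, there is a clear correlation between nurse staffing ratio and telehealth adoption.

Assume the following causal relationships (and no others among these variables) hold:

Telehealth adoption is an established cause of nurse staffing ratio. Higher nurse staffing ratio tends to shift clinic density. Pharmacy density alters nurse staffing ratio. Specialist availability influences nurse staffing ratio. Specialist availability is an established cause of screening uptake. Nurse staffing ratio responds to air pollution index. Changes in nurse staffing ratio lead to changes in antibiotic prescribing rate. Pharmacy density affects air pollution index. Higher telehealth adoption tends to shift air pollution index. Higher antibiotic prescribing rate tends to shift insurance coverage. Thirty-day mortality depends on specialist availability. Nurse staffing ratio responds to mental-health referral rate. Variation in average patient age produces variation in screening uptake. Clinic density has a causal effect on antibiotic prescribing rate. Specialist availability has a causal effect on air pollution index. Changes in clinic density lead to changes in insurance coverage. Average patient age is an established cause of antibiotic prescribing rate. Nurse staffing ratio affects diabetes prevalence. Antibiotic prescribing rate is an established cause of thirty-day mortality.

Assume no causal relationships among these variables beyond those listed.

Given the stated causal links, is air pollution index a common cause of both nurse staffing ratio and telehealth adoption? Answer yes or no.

no

Air pollution index has no stated causal path to telehealth adoption. A confounder must cause both variables, so air pollution index does not qualify.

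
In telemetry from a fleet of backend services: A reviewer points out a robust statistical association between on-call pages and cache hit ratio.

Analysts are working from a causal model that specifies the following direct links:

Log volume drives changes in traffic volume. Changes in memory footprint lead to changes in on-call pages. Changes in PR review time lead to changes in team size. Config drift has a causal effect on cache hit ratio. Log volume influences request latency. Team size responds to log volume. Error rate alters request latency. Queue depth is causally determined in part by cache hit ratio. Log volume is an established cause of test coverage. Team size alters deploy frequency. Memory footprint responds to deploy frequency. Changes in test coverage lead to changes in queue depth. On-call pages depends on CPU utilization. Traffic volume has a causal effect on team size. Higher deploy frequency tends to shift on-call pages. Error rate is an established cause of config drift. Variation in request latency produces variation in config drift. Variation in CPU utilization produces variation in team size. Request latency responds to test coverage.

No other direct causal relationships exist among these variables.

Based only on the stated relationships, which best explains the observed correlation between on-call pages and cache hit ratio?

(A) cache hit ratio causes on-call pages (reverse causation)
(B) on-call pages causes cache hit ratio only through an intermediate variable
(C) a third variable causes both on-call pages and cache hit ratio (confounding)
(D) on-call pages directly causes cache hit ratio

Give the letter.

Log volume causes on-call pages (log volume → team size → deploy frequency → on-call pages) and cache hit ratio (log volume → request latency → config drift → cache hit ratio) — a common cause creating the correlation.
There is no stated path from on-call pages to cache hit ratio or from cache hit ratio to on-call pages, so neither direct nor reverse causation applies.

C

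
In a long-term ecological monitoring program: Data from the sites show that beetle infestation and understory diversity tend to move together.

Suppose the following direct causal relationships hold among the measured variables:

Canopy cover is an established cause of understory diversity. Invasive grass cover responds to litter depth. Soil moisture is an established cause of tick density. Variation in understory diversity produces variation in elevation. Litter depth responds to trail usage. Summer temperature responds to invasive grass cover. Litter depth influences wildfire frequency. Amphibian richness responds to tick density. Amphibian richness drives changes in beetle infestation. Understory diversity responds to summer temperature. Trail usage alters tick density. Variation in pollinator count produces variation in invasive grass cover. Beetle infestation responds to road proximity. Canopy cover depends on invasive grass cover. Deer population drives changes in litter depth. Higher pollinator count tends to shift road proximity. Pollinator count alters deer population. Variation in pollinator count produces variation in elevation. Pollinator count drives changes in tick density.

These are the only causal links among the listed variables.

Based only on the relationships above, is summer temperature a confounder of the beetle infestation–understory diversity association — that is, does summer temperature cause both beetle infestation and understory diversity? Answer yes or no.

no

Summer temperature has no stated causal path to beetle infestation. A confounder must cause both variables, so summer temperature does not qualify.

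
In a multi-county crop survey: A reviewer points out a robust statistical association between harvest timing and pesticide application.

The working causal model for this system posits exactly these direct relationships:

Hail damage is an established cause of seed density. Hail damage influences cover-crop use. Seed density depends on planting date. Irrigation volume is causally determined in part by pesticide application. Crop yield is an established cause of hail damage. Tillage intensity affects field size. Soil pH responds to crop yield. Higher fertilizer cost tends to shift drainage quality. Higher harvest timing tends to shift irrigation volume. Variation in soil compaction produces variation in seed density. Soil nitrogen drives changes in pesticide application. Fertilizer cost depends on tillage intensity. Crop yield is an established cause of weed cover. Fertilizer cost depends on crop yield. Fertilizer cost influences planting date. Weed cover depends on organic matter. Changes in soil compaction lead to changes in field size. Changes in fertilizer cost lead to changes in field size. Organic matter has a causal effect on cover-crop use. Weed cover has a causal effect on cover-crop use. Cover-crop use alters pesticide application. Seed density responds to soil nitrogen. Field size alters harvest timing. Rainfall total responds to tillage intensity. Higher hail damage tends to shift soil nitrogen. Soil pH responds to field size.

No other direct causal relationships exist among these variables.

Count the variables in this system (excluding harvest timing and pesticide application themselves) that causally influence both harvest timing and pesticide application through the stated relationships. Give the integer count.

1

The common causes are: crop yield (to harvest timing via crop yield → fertilizer cost → field size → harvest timing; to pesticide application via crop yield → weed cover → cover-crop use → pesticide application).
Every other variable lacks a causal path to at least one of harvest timing and pesticide application.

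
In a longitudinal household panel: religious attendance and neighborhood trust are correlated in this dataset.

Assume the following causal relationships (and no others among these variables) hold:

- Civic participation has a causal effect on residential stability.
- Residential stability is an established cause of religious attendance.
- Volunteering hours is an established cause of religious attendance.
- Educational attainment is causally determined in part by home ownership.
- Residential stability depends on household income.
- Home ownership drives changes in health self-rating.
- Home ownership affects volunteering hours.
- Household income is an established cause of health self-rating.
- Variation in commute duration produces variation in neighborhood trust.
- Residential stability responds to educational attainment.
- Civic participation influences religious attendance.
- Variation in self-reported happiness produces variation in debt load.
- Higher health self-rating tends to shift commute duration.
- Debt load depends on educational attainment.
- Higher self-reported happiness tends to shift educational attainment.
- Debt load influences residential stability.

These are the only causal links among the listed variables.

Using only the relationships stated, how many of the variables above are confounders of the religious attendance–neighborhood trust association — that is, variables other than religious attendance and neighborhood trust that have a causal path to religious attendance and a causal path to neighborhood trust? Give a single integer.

The common causes are: home ownership (to religious attendance via home ownership → volunteering hours → religious attendance; to neighborhood trust via home ownership → health self-rating → commute duration → neighborhood trust); household income (to religious attendance via household income → residential stability → religious attendance; to neighborhood trust via household income → health self-rating → commute duration → neighborhood trust).
Every other variable lacks a causal path to at least one of religious attendance and neighborhood trust.

2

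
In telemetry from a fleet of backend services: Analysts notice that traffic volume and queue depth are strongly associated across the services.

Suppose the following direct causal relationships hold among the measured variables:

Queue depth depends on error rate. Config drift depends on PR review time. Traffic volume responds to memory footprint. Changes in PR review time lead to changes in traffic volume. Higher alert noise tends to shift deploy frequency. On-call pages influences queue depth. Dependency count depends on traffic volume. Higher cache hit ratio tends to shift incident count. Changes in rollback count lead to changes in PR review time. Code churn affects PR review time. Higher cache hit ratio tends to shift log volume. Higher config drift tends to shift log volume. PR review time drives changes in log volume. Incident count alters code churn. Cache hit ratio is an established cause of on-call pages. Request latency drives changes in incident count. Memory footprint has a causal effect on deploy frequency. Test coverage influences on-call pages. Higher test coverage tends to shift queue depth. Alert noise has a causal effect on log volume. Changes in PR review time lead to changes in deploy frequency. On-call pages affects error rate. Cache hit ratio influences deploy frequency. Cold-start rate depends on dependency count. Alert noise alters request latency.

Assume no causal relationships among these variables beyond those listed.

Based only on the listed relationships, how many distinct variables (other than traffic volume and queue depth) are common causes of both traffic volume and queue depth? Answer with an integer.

1

The common causes are: cache hit ratio (to traffic volume via cache hit ratio → incident count → code churn → PR review time → traffic volume; to queue depth via cache hit ratio → on-call pages → queue depth).
Every other variable lacks a causal path to at least one of traffic volume and queue depth.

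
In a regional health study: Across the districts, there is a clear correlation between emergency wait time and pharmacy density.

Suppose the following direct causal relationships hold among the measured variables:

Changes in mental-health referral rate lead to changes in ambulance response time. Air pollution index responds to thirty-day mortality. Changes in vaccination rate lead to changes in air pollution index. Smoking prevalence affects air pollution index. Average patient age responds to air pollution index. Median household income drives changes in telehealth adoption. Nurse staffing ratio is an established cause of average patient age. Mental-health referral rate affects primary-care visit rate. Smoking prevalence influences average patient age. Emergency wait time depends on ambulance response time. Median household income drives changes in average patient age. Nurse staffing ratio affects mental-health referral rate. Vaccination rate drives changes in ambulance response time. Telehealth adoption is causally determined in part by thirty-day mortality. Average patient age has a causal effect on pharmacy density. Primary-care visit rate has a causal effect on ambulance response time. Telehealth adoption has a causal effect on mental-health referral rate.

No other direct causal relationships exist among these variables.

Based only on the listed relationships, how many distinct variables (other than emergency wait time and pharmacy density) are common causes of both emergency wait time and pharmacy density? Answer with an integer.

4

The common causes are: median household income (to emergency wait time via median household income → telehealth adoption → mental-health referral rate → ambulance response time → emergency wait time; to pharmacy density via median household income → average patient age → pharmacy density); nurse staffing ratio (to emergency wait time via nurse staffing ratio → mental-health referral rate → ambulance response time → emergency wait time; to pharmacy density via nurse staffing ratio → average patient age → pharmacy density); thirty-day mortality (to emergency wait time via thirty-day mortality → telehealth adoption → mental-health referral rate → ambulance response time → emergency wait time; to pharmacy density via thirty-day mortality → air pollution index → average patient age → pharmacy density); vaccination rate (to emergency wait time via vaccination rate → ambulance response time → emergency wait time; to pharmacy density via vaccination rate → air pollution index → average patient age → pharmacy density).
Every other variable lacks a causal path to at least one of emergency wait time and pharmacy density.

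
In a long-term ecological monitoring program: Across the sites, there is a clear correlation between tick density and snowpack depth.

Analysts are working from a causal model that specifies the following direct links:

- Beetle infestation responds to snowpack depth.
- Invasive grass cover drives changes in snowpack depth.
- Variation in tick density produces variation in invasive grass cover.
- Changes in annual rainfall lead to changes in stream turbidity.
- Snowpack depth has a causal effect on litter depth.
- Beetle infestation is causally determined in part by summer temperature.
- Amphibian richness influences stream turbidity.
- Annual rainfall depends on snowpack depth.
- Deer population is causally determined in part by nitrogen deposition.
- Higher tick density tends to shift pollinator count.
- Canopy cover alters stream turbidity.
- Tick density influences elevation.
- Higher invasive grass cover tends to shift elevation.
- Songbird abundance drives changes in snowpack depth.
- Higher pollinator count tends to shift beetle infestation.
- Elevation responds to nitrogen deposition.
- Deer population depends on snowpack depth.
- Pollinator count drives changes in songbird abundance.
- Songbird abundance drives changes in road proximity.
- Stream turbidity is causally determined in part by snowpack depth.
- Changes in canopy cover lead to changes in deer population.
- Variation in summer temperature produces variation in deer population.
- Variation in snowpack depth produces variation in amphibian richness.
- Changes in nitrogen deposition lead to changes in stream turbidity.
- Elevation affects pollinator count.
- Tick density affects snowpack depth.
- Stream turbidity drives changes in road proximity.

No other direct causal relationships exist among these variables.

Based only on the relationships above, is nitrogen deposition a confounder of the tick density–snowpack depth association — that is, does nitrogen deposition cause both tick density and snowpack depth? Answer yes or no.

Nitrogen deposition has no stated causal path to tick density. A confounder must cause both variables, so nitrogen deposition does not qualify.

no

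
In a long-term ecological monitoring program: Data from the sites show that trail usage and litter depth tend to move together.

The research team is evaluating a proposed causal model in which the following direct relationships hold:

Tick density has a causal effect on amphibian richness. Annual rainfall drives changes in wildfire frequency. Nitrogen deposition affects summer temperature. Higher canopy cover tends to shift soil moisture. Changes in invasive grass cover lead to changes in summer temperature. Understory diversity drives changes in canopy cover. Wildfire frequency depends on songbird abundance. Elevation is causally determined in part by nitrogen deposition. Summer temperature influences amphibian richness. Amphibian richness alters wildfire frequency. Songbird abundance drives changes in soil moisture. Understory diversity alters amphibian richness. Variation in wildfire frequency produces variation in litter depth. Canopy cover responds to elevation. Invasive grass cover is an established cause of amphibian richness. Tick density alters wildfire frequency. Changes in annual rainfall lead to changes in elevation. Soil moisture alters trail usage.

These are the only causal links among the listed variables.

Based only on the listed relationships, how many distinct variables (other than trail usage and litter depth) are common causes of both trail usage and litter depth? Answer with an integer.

The common causes are: annual rainfall (to trail usage via annual rainfall → elevation → canopy cover → soil moisture → trail usage; to litter depth via annual rainfall → wildfire frequency → litter depth); nitrogen deposition (to trail usage via nitrogen deposition → elevation → canopy cover → soil moisture → trail usage; to litter depth via nitrogen deposition → summer temperature → amphibian richness → wildfire frequency → litter depth); songbird abundance (to trail usage via songbird abundance → soil moisture → trail usage; to litter depth via songbird abundance → wildfire frequency → litter depth); understory diversity (to trail usage via understory diversity → canopy cover → soil moisture → trail usage; to litter depth via understory diversity → amphibian richness → wildfire frequency → litter depth).
Every other variable lacks a causal path to at least one of trail usage and litter depth.

4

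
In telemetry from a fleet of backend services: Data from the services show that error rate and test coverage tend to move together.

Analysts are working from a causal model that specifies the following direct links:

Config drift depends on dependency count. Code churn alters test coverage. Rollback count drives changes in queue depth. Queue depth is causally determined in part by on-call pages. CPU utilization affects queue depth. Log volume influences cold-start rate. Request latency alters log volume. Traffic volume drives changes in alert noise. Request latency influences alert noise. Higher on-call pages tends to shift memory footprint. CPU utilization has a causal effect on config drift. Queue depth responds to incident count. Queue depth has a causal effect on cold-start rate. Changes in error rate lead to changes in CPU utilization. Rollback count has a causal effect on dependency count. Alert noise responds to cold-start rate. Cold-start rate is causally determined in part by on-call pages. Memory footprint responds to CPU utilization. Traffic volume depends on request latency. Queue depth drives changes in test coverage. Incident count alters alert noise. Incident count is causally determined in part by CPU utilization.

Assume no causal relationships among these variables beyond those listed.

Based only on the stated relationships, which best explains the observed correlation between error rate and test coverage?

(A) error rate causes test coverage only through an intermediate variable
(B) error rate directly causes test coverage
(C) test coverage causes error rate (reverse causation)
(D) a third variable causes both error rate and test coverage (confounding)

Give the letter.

Error rate reaches test coverage through error rate → CPU utilization → queue depth → test coverage — an indirect causal chain with no direct error rate → test coverage link. No variable causes both error rate and test coverage, so confounding is ruled out; the effect is mediated.

A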